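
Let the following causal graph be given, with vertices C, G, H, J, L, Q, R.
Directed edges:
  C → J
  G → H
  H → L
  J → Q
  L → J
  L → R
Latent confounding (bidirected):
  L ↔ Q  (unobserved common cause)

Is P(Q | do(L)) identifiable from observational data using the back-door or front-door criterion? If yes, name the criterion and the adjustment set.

P(Q|do(L)): frontdoor, adjust for {J}.

desc(L)\{L}={J,Q,R}; candidates ⊆ {C,G,H}.
L↔Q: latent back-door arc(s) into L.
size 0: {}; under {} L still reaches {G,H,Q} ∋ Q.
size 1: {C}, {G}, {H}; under {C} L still reaches {G,H,Q} ∋ Q.
size 2: {C,G}, {C,H}, {G,H}; under {C,G} L still reaches {H,Q} ∋ Q.
L↔Q cannot be blocked by any observed set — no back-door set.
{J}: (i) intercepts every directed L→Q path; (ii) no back-door L→{J}; (iii) {L} blocks every back-door {J}→Q. Front-door holds.
P(Q|do(L)) = Σ_{J} P(J|L) Σ_{L'} P(Q|J,L')P(L').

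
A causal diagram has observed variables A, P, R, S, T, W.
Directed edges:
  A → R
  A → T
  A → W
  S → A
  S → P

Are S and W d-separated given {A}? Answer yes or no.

Yes — S ⊥ W | {A}.

Bayes-Ball from S | {A} reaches {P}.
W ∉ reach(S|{A}) ⇒ S ⊥ W | {A}.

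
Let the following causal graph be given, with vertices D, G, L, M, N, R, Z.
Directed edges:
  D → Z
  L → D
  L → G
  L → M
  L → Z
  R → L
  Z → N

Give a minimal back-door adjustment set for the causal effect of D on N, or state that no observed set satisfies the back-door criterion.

D→N: minimal back-door set {L}.

desc(D)\{D}={N,Z}; candidates ⊆ {G,L,M,R}.
size 0: {}; under {} D still reaches {G,L,M,N,R,Z} ∋ N.
{L}: D⊥N given {L} in G with D→· removed — back-door holds.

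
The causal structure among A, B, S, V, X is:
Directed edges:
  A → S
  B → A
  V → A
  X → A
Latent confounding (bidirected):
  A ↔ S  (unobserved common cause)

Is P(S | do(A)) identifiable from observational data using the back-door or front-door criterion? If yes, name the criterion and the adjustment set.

desc(A)\{A}={S}; candidates ⊆ {B,V,X}.
A↔S: latent back-door arc(s) into A.
size 0: {}; under {} A still reaches {B,S,V,X} ∋ S.
size 1: {B}, {V}, {X}; under {B} A still reaches {S,V,X} ∋ S.
size 2: {B,V}, {B,X}, {V,X}; under {B,V} A still reaches {S,X} ∋ S.
A↔S cannot be blocked by any observed set — no back-door set.
No mediator lies on a directed A→…→S path.
Neither criterion identifies P(S|do(A)) in this graph.

P(S|do(A)): not identifiable (no BD/FD set).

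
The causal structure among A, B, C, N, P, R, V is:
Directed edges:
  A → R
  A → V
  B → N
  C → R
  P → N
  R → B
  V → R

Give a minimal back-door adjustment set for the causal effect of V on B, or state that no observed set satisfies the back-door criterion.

V→B: minimal back-door set {A}.

desc(V)\{V}={B,N,R}; candidates ⊆ {A,C,P}.
size 0: {}; under {} V still reaches {A,B,N,R} ∋ B.
{A}: V⊥B given {A} in G with V→· removed — back-door holds.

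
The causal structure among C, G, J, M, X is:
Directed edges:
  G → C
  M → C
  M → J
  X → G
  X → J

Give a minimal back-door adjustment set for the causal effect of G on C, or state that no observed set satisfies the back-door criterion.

desc(G)\{G}={C}; candidates ⊆ {J,M,X}.
∅: G⊥C given ∅ in G with G→· removed — back-door holds.

G→C: minimal back-door set ∅.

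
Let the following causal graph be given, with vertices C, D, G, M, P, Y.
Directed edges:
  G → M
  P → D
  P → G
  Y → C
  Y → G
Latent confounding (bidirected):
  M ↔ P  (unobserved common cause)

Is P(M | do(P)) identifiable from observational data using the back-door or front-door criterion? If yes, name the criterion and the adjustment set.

desc(P)\{P}={D,G,M}; candidates ⊆ {C,Y}.
P↔M: latent back-door arc(s) into P.
size 0: {}; under {} P still reaches {M} ∋ M.
size 1: {C}, {Y}; under {C} P still reaches {M} ∋ M.
size 2: {C,Y}; under {C,Y} P still reaches {M} ∋ M.
P↔M cannot be blocked by any observed set — no back-door set.
{G}: (i) intercepts every directed P→M path; (ii) no back-door P→{G}; (iii) {P} blocks every back-door {G}→M. Front-door holds.
P(M|do(P)) = Σ_{G} P(G|P) Σ_{P'} P(M|G,P')P(P').

P(M|do(P)): frontdoor, adjust for {G}.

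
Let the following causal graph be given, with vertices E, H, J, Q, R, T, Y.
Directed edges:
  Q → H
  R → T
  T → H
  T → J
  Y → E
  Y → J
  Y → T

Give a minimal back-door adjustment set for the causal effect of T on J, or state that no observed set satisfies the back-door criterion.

T→J: minimal back-door set {Y}.

desc(T)\{T}={H,J}; candidates ⊆ {E,Q,R,Y}.
size 0: {}; under {} T still reaches {E,J,R,Y} ∋ J.
{Y}: T⊥J given {Y} in G with T→· removed — back-door holds.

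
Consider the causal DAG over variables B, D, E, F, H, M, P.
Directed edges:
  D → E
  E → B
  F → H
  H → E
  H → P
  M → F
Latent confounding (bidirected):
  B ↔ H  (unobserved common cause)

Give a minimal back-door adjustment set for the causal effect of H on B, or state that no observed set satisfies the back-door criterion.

H→B: no observed back-door set.

desc(H)\{H}={B,E,P}; candidates ⊆ {D,F,M}.
H↔B: latent back-door arc(s) into H.
size 0: {}; under {} H still reaches {B,F,M} ∋ B.
size 1: {D}, {F}, {M}; under {D} H still reaches {B,F,M} ∋ B.
size 2: {D,F}, {D,M}, {F,M}; under {D,F} H still reaches {B} ∋ B.
H↔B cannot be blocked by any observed set — no back-door set.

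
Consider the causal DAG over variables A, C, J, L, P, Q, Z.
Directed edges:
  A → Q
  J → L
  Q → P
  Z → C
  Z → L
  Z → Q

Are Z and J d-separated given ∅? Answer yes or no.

Yes — Z ⊥ J | ∅.

Bayes-Ball from Z | ∅ reaches {C,L,P,Q}.
J ∉ reach(Z|∅) ⇒ Z ⊥ J | ∅.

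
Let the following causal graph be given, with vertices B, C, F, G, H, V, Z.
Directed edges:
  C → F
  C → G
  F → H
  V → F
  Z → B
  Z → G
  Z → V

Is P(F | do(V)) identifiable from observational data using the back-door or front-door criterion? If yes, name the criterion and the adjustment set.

P(F|do(V)): backdoor, adjust for ∅.

desc(V)\{V}={F,H}; candidates ⊆ {B,C,G,Z}.
∅: V⊥F given ∅ in G with V→· removed — back-door holds.
P(F|do(V)) = P(F|V) — no adjustment needed.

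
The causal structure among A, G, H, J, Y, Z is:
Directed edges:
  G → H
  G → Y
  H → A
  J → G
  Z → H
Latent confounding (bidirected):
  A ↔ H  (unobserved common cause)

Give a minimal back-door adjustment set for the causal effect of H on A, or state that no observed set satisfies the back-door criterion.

desc(H)\{H}={A}; candidates ⊆ {G,J,Y,Z}.
H↔A: latent back-door arc(s) into H.
size 0: {}; under {} H still reaches {A,G,J,Y,Z} ∋ A.
size 1: {G}, {J}, {Y} …(+1); under {G} H still reaches {A,Z} ∋ A.
size 2: {G,J}, {G,Y}, {G,Z} …(+3); under {G,J} H still reaches {A,Z} ∋ A.
H↔A cannot be blocked by any observed set — no back-door set.

H→A: no observed back-door set.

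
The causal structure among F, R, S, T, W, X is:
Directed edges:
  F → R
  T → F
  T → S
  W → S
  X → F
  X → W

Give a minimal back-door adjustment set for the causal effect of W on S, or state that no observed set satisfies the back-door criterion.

W→S: minimal back-door set ∅.

desc(W)\{W}={S}; candidates ⊆ {F,R,T,X}.
∅: W⊥S given ∅ in G with W→· removed — back-door holds.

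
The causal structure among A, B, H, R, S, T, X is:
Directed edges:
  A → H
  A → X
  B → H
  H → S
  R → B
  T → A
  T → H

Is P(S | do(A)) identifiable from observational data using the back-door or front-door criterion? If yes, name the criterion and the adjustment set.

P(S|do(A)): backdoor, adjust for {T}.

desc(A)\{A}={H,S,X}; candidates ⊆ {B,R,T}.
size 0: {}; under {} A still reaches {H,S,T} ∋ S.
{T}: A⊥S given {T} in G with A→· removed — back-door holds.
P(S|do(A)) = Σ_{T} P(S|A,T)·P(T).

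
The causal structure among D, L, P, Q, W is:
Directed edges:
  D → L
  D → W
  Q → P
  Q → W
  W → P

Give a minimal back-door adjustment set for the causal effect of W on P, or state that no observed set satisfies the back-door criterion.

desc(W)\{W}={P}; candidates ⊆ {D,L,Q}.
size 0: {}; under {} W still reaches {D,L,P,Q} ∋ P.
{Q}: W⊥P given {Q} in G with W→· removed — back-door holds.

W→P: minimal back-door set {Q}.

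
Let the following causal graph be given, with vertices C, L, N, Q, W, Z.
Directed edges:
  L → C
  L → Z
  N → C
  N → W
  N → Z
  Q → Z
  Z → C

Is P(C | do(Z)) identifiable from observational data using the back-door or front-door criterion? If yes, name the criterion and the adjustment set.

desc(Z)\{Z}={C}; candidates ⊆ {L,N,Q,W}.
size 0: {}; under {} Z still reaches {C,L,N,Q,W} ∋ C.
size 1: {L}, {N}, {Q} …(+1); under {L} Z still reaches {C,N,Q,W} ∋ C.
{L,N}: Z⊥C given {L,N} in G with Z→· removed — back-door holds.
P(C|do(Z)) = Σ_{L,N} P(C|Z,L,N)·P(L,N).

P(C|do(Z)): backdoor, adjust for {L, N}.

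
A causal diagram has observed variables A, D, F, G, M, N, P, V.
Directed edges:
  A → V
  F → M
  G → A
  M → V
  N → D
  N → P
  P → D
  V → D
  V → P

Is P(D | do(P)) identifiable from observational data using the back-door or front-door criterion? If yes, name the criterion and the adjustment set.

P(D|do(P)): backdoor, adjust for {N, V}.

desc(P)\{P}={D}; candidates ⊆ {A,F,G,M,N,V}.
size 0: {}; under {} P still reaches {A,D,F,G,M,N,V} ∋ D.
size 1: {A}, {F}, {G} …(+3); under {A} P still reaches {D,F,M,N,V} ∋ D.
{N,V}: P⊥D given {N,V} in G with P→· removed — back-door holds.
P(D|do(P)) = Σ_{N,V} P(D|P,N,V)·P(N,V).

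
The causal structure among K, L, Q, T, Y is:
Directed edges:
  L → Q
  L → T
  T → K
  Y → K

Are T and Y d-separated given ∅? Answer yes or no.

Yes — T ⊥ Y | ∅.

Bayes-Ball from T | ∅ reaches {K,L,Q}.
Y ∉ reach(T|∅) ⇒ T ⊥ Y | ∅.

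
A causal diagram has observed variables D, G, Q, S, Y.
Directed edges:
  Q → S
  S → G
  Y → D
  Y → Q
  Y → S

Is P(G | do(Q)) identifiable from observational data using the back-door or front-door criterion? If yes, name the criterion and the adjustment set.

P(G|do(Q)): backdoor, adjust for {Y}.

desc(Q)\{Q}={G,S}; candidates ⊆ {D,Y}.
size 0: {}; under {} Q still reaches {D,G,S,Y} ∋ G.
{Y}: Q⊥G given {Y} in G with Q→· removed — back-door holds.
P(G|do(Q)) = Σ_{Y} P(G|Q,Y)·P(Y).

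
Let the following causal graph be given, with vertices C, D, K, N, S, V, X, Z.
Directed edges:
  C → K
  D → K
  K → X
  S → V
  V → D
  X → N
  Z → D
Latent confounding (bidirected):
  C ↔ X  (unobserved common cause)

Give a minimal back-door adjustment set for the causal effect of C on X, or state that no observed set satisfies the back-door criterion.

C→X: no observed back-door set.

desc(C)\{C}={K,N,X}; candidates ⊆ {D,S,V,Z}.
C↔X: latent back-door arc(s) into C.
size 0: {}; under {} C still reaches {N,X} ∋ X.
size 1: {D}, {S}, {V} …(+1); under {D} C still reaches {N,X} ∋ X.
size 2: {D,S}, {D,V}, {D,Z} …(+3); under {D,S} C still reaches {N,X} ∋ X.
C↔X cannot be blocked by any observed set — no back-door set.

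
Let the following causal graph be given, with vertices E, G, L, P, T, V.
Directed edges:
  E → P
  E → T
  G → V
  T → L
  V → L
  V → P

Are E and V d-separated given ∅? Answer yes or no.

Yes — E ⊥ V | ∅.

Bayes-Ball from E | ∅ reaches {L,P,T}.
V ∉ reach(E|∅) ⇒ E ⊥ V | ∅.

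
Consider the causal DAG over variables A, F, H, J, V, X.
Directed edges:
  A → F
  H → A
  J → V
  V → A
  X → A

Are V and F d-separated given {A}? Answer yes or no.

Yes — V ⊥ F | {A}.

Bayes-Ball from V | {A} reaches {H,J,X}.
F ∉ reach(V|{A}) ⇒ V ⊥ F | {A}.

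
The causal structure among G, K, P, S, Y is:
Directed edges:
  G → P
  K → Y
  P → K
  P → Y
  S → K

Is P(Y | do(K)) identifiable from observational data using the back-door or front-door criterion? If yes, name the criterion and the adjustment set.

P(Y|do(K)): backdoor, adjust for {P}.

desc(K)\{K}={Y}; candidates ⊆ {G,P,S}.
size 0: {}; under {} K still reaches {G,P,S,Y} ∋ Y.
{P}: K⊥Y given {P} in G with K→· removed — back-door holds.
P(Y|do(K)) = Σ_{P} P(Y|K,P)·P(P).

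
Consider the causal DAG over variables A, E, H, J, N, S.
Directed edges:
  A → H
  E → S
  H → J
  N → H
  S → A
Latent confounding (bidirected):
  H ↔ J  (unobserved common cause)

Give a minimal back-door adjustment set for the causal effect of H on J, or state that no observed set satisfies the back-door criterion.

H→J: no observed back-door set.

desc(H)\{H}={J}; candidates ⊆ {A,E,N,S}.
H↔J: latent back-door arc(s) into H.
size 0: {}; under {} H still reaches {A,E,J,N,S} ∋ J.
size 1: {A}, {E}, {N} …(+1); under {A} H still reaches {J,N} ∋ J.
size 2: {A,E}, {A,N}, {A,S} …(+3); under {A,E} H still reaches {J,N} ∋ J.
H↔J cannot be blocked by any observed set — no back-door set.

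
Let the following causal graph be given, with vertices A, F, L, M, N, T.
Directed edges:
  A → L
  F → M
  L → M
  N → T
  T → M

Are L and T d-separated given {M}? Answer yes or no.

Bayes-Ball from L | {M} reaches {A,F,N,T}.
T ∈ reach(L|{M}) ⇒ L ⊥̸ T | {M}.

No — L and T are d-connected given {M}.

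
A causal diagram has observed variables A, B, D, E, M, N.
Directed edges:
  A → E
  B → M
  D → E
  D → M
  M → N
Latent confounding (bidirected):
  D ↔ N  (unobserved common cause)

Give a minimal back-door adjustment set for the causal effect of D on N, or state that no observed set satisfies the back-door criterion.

D→N: no observed back-door set.

desc(D)\{D}={E,M,N}; candidates ⊆ {A,B}.
D↔N: latent back-door arc(s) into D.
size 0: {}; under {} D still reaches {N} ∋ N.
size 1: {A}, {B}; under {A} D still reaches {N} ∋ N.
size 2: {A,B}; under {A,B} D still reaches {N} ∋ N.
D↔N cannot be blocked by any observed set — no back-door set.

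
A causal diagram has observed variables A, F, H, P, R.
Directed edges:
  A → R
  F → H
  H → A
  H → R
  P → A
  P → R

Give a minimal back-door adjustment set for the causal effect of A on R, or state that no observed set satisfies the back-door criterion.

desc(A)\{A}={R}; candidates ⊆ {F,H,P}.
size 0: {}; under {} A still reaches {F,H,P,R} ∋ R.
size 1: {F}, {H}, {P}; under {F} A still reaches {H,P,R} ∋ R.
{H,P}: A⊥R given {H,P} in G with A→· removed — back-door holds.

A→R: minimal back-door set {H, P}.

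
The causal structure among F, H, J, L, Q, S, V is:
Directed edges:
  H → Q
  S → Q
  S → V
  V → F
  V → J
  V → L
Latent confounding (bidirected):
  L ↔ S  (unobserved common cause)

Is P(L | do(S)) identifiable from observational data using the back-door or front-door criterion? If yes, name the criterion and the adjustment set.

desc(S)\{S}={F,J,L,Q,V}; candidates ⊆ {H}.
S↔L: latent back-door arc(s) into S.
size 0: {}; under {} S still reaches {L} ∋ L.
size 1: {H}; under {H} S still reaches {L} ∋ L.
S↔L cannot be blocked by any observed set — no back-door set.
{V}: (i) intercepts every directed S→L path; (ii) no back-door S→{V}; (iii) {S} blocks every back-door {V}→L. Front-door holds.
P(L|do(S)) = Σ_{V} P(V|S) Σ_{S'} P(L|V,S')P(S').

P(L|do(S)): frontdoor, adjust for {V}.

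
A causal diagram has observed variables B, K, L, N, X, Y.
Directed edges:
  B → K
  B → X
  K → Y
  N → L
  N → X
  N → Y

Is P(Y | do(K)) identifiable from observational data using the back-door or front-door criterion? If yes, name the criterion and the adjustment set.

desc(K)\{K}={Y}; candidates ⊆ {B,L,N,X}.
∅: K⊥Y given ∅ in G with K→· removed — back-door holds.
P(Y|do(K)) = P(Y|K) — no adjustment needed.

P(Y|do(K)): backdoor, adjust for ∅.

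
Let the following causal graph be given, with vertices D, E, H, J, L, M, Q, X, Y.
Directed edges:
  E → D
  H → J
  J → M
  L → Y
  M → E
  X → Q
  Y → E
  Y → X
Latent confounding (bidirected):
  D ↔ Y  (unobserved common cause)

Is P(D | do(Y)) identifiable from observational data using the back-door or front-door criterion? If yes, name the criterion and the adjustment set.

P(D|do(Y)): frontdoor, adjust for {E}.

desc(Y)\{Y}={D,E,Q,X}; candidates ⊆ {H,J,L,M}.
Y↔D: latent back-door arc(s) into Y.
size 0: {}; under {} Y still reaches {D,L} ∋ D.
size 1: {H}, {J}, {L} …(+1); under {H} Y still reaches {D,L} ∋ D.
size 2: {H,J}, {H,L}, {H,M} …(+3); under {H,J} Y still reaches {D,L} ∋ D.
Y↔D cannot be blocked by any observed set — no back-door set.
{E}: (i) intercepts every directed Y→D path; (ii) no back-door Y→{E}; (iii) {Y} blocks every back-door {E}→D. Front-door holds.
P(D|do(Y)) = Σ_{E} P(E|Y) Σ_{Y'} P(D|E,Y')P(Y').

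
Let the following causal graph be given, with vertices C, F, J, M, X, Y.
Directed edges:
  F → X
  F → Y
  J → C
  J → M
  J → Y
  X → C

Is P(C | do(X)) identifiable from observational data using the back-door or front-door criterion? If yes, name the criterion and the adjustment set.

P(C|do(X)): backdoor, adjust for ∅.

desc(X)\{X}={C}; candidates ⊆ {F,J,M,Y}.
∅: X⊥C given ∅ in G with X→· removed — back-door holds.
P(C|do(X)) = P(C|X) — no adjustment needed.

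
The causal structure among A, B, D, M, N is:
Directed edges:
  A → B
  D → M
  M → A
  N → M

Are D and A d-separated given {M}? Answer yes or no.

Bayes-Ball from D | {M} reaches {N}.
A ∉ reach(D|{M}) ⇒ D ⊥ A | {M}.

Yes — D ⊥ A | {M}.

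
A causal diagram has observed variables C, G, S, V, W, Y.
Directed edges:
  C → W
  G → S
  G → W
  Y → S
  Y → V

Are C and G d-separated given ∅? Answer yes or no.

Yes — C ⊥ G | ∅.

Bayes-Ball from C | ∅ reaches {W}.
G ∉ reach(C|∅) ⇒ C ⊥ G | ∅.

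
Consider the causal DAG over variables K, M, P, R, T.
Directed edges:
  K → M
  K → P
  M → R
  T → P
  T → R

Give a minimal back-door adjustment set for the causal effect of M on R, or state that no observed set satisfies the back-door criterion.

desc(M)\{M}={R}; candidates ⊆ {K,P,T}.
∅: M⊥R given ∅ in G with M→· removed — back-door holds.

M→R: minimal back-door set ∅.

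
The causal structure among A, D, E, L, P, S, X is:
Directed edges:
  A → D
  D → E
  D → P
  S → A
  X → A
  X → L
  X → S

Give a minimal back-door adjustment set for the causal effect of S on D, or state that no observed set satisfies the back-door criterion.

desc(S)\{S}={A,D,E,P}; candidates ⊆ {L,X}.
size 0: {}; under {} S still reaches {A,D,E,L,P,X} ∋ D.
{X}: S⊥D given {X} in G with S→· removed — back-door holds.

S→D: minimal back-door set {X}.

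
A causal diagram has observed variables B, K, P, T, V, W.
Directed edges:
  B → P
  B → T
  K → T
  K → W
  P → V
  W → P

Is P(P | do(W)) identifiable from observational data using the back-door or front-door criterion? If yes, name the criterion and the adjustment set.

desc(W)\{W}={P,V}; candidates ⊆ {B,K,T}.
∅: W⊥P given ∅ in G with W→· removed — back-door holds.
P(P|do(W)) = P(P|W) — no adjustment needed.

P(P|do(W)): backdoor, adjust for ∅.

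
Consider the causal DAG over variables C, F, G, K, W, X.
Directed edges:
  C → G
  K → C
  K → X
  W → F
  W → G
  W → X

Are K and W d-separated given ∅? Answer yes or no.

Bayes-Ball from K | ∅ reaches {C,G,X}.
W ∉ reach(K|∅) ⇒ K ⊥ W | ∅.

Yes — K ⊥ W | ∅.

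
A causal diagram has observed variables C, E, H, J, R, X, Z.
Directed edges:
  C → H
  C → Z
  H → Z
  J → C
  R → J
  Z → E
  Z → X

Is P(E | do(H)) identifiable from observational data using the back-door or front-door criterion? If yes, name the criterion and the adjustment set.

P(E|do(H)): backdoor, adjust for {C}.

desc(H)\{H}={E,X,Z}; candidates ⊆ {C,J,R}.
size 0: {}; under {} H still reaches {C,E,J,R,X,Z} ∋ E.
{C}: H⊥E given {C} in G with H→· removed — back-door holds.
P(E|do(H)) = Σ_{C} P(E|H,C)·P(C).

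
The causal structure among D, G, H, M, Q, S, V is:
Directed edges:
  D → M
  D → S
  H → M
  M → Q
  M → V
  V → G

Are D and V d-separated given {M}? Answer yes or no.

Yes — D ⊥ V | {M}.

Bayes-Ball from D | {M} reaches {H,S}.
V ∉ reach(D|{M}) ⇒ D ⊥ V | {M}.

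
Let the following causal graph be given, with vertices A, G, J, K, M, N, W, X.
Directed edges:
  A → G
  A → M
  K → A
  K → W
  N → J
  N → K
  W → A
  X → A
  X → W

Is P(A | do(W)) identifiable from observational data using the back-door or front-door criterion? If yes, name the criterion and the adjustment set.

P(A|do(W)): backdoor, adjust for {K, X}.

desc(W)\{W}={A,G,M}; candidates ⊆ {J,K,N,X}.
size 0: {}; under {} W still reaches {A,G,J,K,M,N,X} ∋ A.
size 1: {J}, {K}, {N} …(+1); under {J} W still reaches {A,G,K,M,N,X} ∋ A.
{K,X}: W⊥A given {K,X} in G with W→· removed — back-door holds.
P(A|do(W)) = Σ_{K,X} P(A|W,K,X)·P(K,X).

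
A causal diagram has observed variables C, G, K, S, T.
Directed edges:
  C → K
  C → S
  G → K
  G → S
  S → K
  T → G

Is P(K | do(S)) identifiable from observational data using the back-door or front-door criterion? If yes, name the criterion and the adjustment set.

desc(S)\{S}={K}; candidates ⊆ {C,G,T}.
size 0: {}; under {} S still reaches {C,G,K,T} ∋ K.
size 1: {C}, {G}, {T}; under {C} S still reaches {G,K,T} ∋ K.
{C,G}: S⊥K given {C,G} in G with S→· removed — back-door holds.
P(K|do(S)) = Σ_{C,G} P(K|S,C,G)·P(C,G).

P(K|do(S)): backdoor, adjust for {C, G}.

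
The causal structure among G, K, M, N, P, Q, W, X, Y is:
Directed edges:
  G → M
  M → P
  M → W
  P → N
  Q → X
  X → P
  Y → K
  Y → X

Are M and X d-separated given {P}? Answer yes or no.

No — M and X are d-connected given {P}.

Bayes-Ball from M | {P} reaches {G,K,Q,W,X,Y}.
X ∈ reach(M|{P}) ⇒ M ⊥̸ X | {P}.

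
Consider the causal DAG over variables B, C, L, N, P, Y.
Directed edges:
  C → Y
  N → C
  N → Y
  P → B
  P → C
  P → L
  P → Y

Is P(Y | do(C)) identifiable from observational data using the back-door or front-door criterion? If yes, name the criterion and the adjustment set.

desc(C)\{C}={Y}; candidates ⊆ {B,L,N,P}.
size 0: {}; under {} C still reaches {B,L,N,P,Y} ∋ Y.
size 1: {B}, {L}, {N} …(+1); under {B} C still reaches {L,N,P,Y} ∋ Y.
{N,P}: C⊥Y given {N,P} in G with C→· removed — back-door holds.
P(Y|do(C)) = Σ_{N,P} P(Y|C,N,P)·P(N,P).

P(Y|do(C)): backdoor, adjust for {N, P}.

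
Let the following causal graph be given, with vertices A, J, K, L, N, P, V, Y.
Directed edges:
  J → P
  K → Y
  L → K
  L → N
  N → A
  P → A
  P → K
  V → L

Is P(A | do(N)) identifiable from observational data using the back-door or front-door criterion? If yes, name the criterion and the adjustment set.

desc(N)\{N}={A}; candidates ⊆ {J,K,L,P,V,Y}.
∅: N⊥A given ∅ in G with N→· removed — back-door holds.
P(A|do(N)) = P(A|N) — no adjustment needed.

P(A|do(N)): backdoor, adjust for ∅.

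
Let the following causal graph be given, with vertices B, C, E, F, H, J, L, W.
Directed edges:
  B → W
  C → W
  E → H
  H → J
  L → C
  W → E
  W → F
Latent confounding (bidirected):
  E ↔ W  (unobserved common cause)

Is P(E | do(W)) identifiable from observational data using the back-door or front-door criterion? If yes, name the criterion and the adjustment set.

desc(W)\{W}={E,F,H,J}; candidates ⊆ {B,C,L}.
W↔E: latent back-door arc(s) into W.
size 0: {}; under {} W still reaches {B,C,E,H,J,L} ∋ E.
size 1: {B}, {C}, {L}; under {B} W still reaches {C,E,H,J,L} ∋ E.
size 2: {B,C}, {B,L}, {C,L}; under {B,C} W still reaches {E,H,J} ∋ E.
W↔E cannot be blocked by any observed set — no back-door set.
No mediator lies on a directed W→…→E path.
Neither criterion identifies P(E|do(W)) in this graph.

P(E|do(W)): not identifiable (no BD/FD set).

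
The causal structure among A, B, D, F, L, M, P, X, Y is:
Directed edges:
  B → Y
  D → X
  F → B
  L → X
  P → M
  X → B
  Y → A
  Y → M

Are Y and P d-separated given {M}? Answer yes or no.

No — Y and P are d-connected given {M}.

Bayes-Ball from Y | {M} reaches {A,B,D,F,L,P,X}.
P ∈ reach(Y|{M}) ⇒ Y ⊥̸ P | {M}.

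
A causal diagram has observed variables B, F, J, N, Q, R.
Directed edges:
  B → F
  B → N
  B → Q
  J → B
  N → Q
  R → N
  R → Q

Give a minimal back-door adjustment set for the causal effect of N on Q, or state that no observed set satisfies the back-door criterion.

desc(N)\{N}={Q}; candidates ⊆ {B,F,J,R}.
size 0: {}; under {} N still reaches {B,F,J,Q,R} ∋ Q.
size 1: {B}, {F}, {J} …(+1); under {B} N still reaches {Q,R} ∋ Q.
{B,R}: N⊥Q given {B,R} in G with N→· removed — back-door holds.

N→Q: minimal back-door set {B, R}.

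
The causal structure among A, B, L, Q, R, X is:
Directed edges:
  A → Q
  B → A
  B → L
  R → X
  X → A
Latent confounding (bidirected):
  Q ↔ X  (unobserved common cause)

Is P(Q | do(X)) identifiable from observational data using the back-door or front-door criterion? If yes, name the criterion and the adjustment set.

desc(X)\{X}={A,Q}; candidates ⊆ {B,L,R}.
X↔Q: latent back-door arc(s) into X.
size 0: {}; under {} X still reaches {Q,R} ∋ Q.
size 1: {B}, {L}, {R}; under {B} X still reaches {Q,R} ∋ Q.
size 2: {B,L}, {B,R}, {L,R}; under {B,L} X still reaches {Q,R} ∋ Q.
X↔Q cannot be blocked by any observed set — no back-door set.
{A}: (i) intercepts every directed X→Q path; (ii) no back-door X→{A}; (iii) {X} blocks every back-door {A}→Q. Front-door holds.
P(Q|do(X)) = Σ_{A} P(A|X) Σ_{X'} P(Q|A,X')P(X').

P(Q|do(X)): frontdoor, adjust for {A}.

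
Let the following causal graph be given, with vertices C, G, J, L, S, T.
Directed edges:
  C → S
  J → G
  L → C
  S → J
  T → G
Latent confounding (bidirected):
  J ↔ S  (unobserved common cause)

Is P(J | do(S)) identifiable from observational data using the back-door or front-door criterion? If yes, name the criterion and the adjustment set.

desc(S)\{S}={G,J}; candidates ⊆ {C,L,T}.
S↔J: latent back-door arc(s) into S.
size 0: {}; under {} S still reaches {C,G,J,L} ∋ J.
size 1: {C}, {L}, {T}; under {C} S still reaches {G,J} ∋ J.
size 2: {C,L}, {C,T}, {L,T}; under {C,L} S still reaches {G,J} ∋ J.
S↔J cannot be blocked by any observed set — no back-door set.
No mediator lies on a directed S→…→J path.
Neither criterion identifies P(J|do(S)) in this graph.

P(J|do(S)): not identifiable (no BD/FD set).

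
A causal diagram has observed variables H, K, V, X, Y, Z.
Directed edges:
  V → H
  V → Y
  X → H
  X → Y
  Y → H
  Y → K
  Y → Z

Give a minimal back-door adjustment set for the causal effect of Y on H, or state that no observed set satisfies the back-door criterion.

Y→H: minimal back-door set {V, X}.

desc(Y)\{Y}={H,K,Z}; candidates ⊆ {V,X}.
size 0: {}; under {} Y still reaches {H,V,X} ∋ H.
size 1: {V}, {X}; under {V} Y still reaches {H,X} ∋ H.
{V,X}: Y⊥H given {V,X} in G with Y→· removed — back-door holds.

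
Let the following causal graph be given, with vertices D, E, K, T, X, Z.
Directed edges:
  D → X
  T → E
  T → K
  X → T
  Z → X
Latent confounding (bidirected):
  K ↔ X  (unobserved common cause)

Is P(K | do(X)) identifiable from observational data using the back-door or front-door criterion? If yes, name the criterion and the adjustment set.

desc(X)\{X}={E,K,T}; candidates ⊆ {D,Z}.
X↔K: latent back-door arc(s) into X.
size 0: {}; under {} X still reaches {D,K,Z} ∋ K.
size 1: {D}, {Z}; under {D} X still reaches {K,Z} ∋ K.
size 2: {D,Z}; under {D,Z} X still reaches {K} ∋ K.
X↔K cannot be blocked by any observed set — no back-door set.
{T}: (i) intercepts every directed X→K path; (ii) no back-door X→{T}; (iii) {X} blocks every back-door {T}→K. Front-door holds.
P(K|do(X)) = Σ_{T} P(T|X) Σ_{X'} P(K|T,X')P(X').

P(K|do(X)): frontdoor, adjust for {T}.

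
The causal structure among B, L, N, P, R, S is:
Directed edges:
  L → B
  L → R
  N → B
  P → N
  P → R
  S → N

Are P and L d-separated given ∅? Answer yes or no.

Yes — P ⊥ L | ∅.

Bayes-Ball from P | ∅ reaches {B,N,R}.
L ∉ reach(P|∅) ⇒ P ⊥ L | ∅.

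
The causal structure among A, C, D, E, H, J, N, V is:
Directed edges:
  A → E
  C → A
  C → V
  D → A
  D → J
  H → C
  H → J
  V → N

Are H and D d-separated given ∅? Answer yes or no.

Yes — H ⊥ D | ∅.

Bayes-Ball from H | ∅ reaches {A,C,E,J,N,V}.
D ∉ reach(H|∅) ⇒ H ⊥ D | ∅.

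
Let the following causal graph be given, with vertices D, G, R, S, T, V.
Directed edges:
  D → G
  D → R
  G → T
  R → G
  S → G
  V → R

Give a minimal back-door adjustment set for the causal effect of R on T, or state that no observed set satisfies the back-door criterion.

R→T: minimal back-door set {D}.

desc(R)\{R}={G,T}; candidates ⊆ {D,S,V}.
size 0: {}; under {} R still reaches {D,G,T,V} ∋ T.
{D}: R⊥T given {D} in G with R→· removed — back-door holds.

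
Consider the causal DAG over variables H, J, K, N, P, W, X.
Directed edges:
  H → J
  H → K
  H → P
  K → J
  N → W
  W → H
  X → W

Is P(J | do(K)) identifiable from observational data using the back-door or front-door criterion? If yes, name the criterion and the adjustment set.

desc(K)\{K}={J}; candidates ⊆ {H,N,P,W,X}.
size 0: {}; under {} K still reaches {H,J,N,P,W,X} ∋ J.
{H}: K⊥J given {H} in G with K→· removed — back-door holds.
P(J|do(K)) = Σ_{H} P(J|K,H)·P(H).

P(J|do(K)): backdoor, adjust for {H}.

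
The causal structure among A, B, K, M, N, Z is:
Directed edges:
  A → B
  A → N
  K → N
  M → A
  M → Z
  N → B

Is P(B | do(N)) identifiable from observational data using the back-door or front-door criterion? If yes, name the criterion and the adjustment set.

desc(N)\{N}={B}; candidates ⊆ {A,K,M,Z}.
size 0: {}; under {} N still reaches {A,B,K,M,Z} ∋ B.
{A}: N⊥B given {A} in G with N→· removed — back-door holds.
P(B|do(N)) = Σ_{A} P(B|N,A)·P(A).

P(B|do(N)): backdoor, adjust for {A}.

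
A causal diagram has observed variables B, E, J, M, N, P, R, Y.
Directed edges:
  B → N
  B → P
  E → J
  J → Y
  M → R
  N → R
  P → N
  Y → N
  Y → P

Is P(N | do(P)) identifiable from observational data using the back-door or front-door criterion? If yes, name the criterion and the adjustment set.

P(N|do(P)): backdoor, adjust for {B, Y}.

desc(P)\{P}={N,R}; candidates ⊆ {B,E,J,M,Y}.
size 0: {}; under {} P still reaches {B,E,J,N,R,Y} ∋ N.
size 1: {B}, {E}, {J} …(+2); under {B} P still reaches {E,J,N,R,Y} ∋ N.
{B,Y}: P⊥N given {B,Y} in G with P→· removed — back-door holds.
P(N|do(P)) = Σ_{B,Y} P(N|P,B,Y)·P(B,Y).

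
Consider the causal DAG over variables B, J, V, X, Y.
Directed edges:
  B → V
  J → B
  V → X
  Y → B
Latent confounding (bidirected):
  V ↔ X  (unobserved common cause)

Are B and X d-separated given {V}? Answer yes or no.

No — B and X are d-connected given {V}.

Bayes-Ball from B | {V} reaches {J,X,Y}.
X ∈ reach(B|{V}) ⇒ B ⊥̸ X | {V}.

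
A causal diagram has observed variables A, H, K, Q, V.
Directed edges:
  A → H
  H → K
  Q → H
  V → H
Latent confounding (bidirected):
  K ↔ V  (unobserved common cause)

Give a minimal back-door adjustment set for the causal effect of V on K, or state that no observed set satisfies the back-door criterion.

desc(V)\{V}={H,K}; candidates ⊆ {A,Q}.
V↔K: latent back-door arc(s) into V.
size 0: {}; under {} V still reaches {K} ∋ K.
size 1: {A}, {Q}; under {A} V still reaches {K} ∋ K.
size 2: {A,Q}; under {A,Q} V still reaches {K} ∋ K.
V↔K cannot be blocked by any observed set — no back-door set.

V→K: no observed back-door set.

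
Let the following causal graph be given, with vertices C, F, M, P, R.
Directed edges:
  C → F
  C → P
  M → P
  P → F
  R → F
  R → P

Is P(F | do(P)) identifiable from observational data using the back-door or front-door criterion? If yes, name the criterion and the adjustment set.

P(F|do(P)): backdoor, adjust for {C, R}.

desc(P)\{P}={F}; candidates ⊆ {C,M,R}.
size 0: {}; under {} P still reaches {C,F,M,R} ∋ F.
size 1: {C}, {M}, {R}; under {C} P still reaches {F,M,R} ∋ F.
{C,R}: P⊥F given {C,R} in G with P→· removed — back-door holds.
P(F|do(P)) = Σ_{C,R} P(F|P,C,R)·P(C,R).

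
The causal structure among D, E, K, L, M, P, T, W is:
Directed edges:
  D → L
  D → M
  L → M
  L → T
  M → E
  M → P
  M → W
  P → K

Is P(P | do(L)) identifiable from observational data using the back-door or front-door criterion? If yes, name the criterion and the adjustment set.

desc(L)\{L}={E,K,M,P,T,W}; candidates ⊆ {D}.
size 0: {}; under {} L still reaches {D,E,K,M,P,W} ∋ P.
{D}: L⊥P given {D} in G with L→· removed — back-door holds.
P(P|do(L)) = Σ_{D} P(P|L,D)·P(D).

P(P|do(L)): backdoor, adjust for {D}.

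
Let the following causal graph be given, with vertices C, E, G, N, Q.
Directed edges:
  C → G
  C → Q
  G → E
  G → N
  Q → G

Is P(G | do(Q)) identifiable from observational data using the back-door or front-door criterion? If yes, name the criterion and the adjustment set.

desc(Q)\{Q}={E,G,N}; candidates ⊆ {C}.
size 0: {}; under {} Q still reaches {C,E,G,N} ∋ G.
{C}: Q⊥G given {C} in G with Q→· removed — back-door holds.
P(G|do(Q)) = Σ_{C} P(G|Q,C)·P(C).

P(G|do(Q)): backdoor, adjust for {C}.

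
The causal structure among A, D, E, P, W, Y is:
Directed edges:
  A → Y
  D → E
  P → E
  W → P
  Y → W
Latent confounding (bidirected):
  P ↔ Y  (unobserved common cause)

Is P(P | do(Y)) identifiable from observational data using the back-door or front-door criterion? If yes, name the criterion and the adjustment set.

P(P|do(Y)): frontdoor, adjust for {W}.

desc(Y)\{Y}={E,P,W}; candidates ⊆ {A,D}.
Y↔P: latent back-door arc(s) into Y.
size 0: {}; under {} Y still reaches {A,E,P} ∋ P.
size 1: {A}, {D}; under {A} Y still reaches {E,P} ∋ P.
size 2: {A,D}; under {A,D} Y still reaches {E,P} ∋ P.
Y↔P cannot be blocked by any observed set — no back-door set.
{W}: (i) intercepts every directed Y→P path; (ii) no back-door Y→{W}; (iii) {Y} blocks every back-door {W}→P. Front-door holds.
P(P|do(Y)) = Σ_{W} P(W|Y) Σ_{Y'} P(P|W,Y')P(Y').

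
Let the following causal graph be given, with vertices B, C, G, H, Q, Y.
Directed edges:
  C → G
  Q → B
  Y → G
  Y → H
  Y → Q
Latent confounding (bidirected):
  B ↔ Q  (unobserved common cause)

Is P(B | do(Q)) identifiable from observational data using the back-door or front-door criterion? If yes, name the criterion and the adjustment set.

desc(Q)\{Q}={B}; candidates ⊆ {C,G,H,Y}.
Q↔B: latent back-door arc(s) into Q.
size 0: {}; under {} Q still reaches {B,G,H,Y} ∋ B.
size 1: {C}, {G}, {H} …(+1); under {C} Q still reaches {B,G,H,Y} ∋ B.
size 2: {C,G}, {C,H}, {C,Y} …(+3); under {C,G} Q still reaches {B,H,Y} ∋ B.
Q↔B cannot be blocked by any observed set — no back-door set.
No mediator lies on a directed Q→…→B path.
Neither criterion identifies P(B|do(Q)) in this graph.

P(B|do(Q)): not identifiable (no BD/FD set).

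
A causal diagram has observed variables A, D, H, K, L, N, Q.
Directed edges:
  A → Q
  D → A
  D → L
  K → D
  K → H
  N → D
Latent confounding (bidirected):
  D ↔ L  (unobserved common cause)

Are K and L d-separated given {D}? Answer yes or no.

No — K and L are d-connected given {D}.

Bayes-Ball from K | {D} reaches {H,L,N}.
L ∈ reach(K|{D}) ⇒ K ⊥̸ L | {D}.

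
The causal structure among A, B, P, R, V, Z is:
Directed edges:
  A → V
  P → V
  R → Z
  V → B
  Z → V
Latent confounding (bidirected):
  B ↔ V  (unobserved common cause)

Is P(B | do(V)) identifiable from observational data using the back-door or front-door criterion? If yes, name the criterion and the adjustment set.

P(B|do(V)): not identifiable (no BD/FD set).

desc(V)\{V}={B}; candidates ⊆ {A,P,R,Z}.
V↔B: latent back-door arc(s) into V.
size 0: {}; under {} V still reaches {A,B,P,R,Z} ∋ B.
size 1: {A}, {P}, {R} …(+1); under {A} V still reaches {B,P,R,Z} ∋ B.
size 2: {A,P}, {A,R}, {A,Z} …(+3); under {A,P} V still reaches {B,R,Z} ∋ B.
V↔B cannot be blocked by any observed set — no back-door set.
No mediator lies on a directed V→…→B path.
Neither criterion identifies P(B|do(V)) in this graph.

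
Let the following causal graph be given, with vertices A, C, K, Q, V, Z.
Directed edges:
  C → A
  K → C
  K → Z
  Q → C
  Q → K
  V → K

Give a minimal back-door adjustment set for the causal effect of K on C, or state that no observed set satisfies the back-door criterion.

desc(K)\{K}={A,C,Z}; candidates ⊆ {Q,V}.
size 0: {}; under {} K still reaches {A,C,Q,V} ∋ C.
{Q}: K⊥C given {Q} in G with K→· removed — back-door holds.

K→C: minimal back-door set {Q}.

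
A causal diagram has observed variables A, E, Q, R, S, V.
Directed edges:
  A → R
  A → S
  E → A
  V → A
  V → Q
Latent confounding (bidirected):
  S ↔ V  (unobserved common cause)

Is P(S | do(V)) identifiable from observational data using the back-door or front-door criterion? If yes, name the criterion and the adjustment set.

desc(V)\{V}={A,Q,R,S}; candidates ⊆ {E}.
V↔S: latent back-door arc(s) into V.
size 0: {}; under {} V still reaches {S} ∋ S.
size 1: {E}; under {E} V still reaches {S} ∋ S.
V↔S cannot be blocked by any observed set — no back-door set.
{A}: (i) intercepts every directed V→S path; (ii) no back-door V→{A}; (iii) {V} blocks every back-door {A}→S. Front-door holds.
P(S|do(V)) = Σ_{A} P(A|V) Σ_{V'} P(S|A,V')P(V').

P(S|do(V)): frontdoor, adjust for {A}.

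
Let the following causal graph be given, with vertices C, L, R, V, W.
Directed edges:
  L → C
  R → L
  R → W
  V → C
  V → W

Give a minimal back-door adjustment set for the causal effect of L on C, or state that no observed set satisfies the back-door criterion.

L→C: minimal back-door set ∅.

desc(L)\{L}={C}; candidates ⊆ {R,V,W}.
∅: L⊥C given ∅ in G with L→· removed — back-door holds.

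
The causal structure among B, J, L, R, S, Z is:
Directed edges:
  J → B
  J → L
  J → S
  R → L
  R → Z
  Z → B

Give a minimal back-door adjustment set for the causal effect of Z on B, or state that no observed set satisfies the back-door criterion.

desc(Z)\{Z}={B}; candidates ⊆ {J,L,R,S}.
∅: Z⊥B given ∅ in G with Z→· removed — back-door holds.

Z→B: minimal back-door set ∅.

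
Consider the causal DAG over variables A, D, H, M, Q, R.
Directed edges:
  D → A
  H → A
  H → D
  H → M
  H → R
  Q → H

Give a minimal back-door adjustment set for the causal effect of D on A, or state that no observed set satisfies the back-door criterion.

desc(D)\{D}={A}; candidates ⊆ {H,M,Q,R}.
size 0: {}; under {} D still reaches {A,H,M,Q,R} ∋ A.
{H}: D⊥A given {H} in G with D→· removed — back-door holds.

D→A: minimal back-door set {H}.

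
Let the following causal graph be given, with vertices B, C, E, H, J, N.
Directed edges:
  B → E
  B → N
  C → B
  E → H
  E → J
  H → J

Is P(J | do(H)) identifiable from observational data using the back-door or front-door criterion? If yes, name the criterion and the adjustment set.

desc(H)\{H}={J}; candidates ⊆ {B,C,E,N}.
size 0: {}; under {} H still reaches {B,C,E,J,N} ∋ J.
{E}: H⊥J given {E} in G with H→· removed — back-door holds.
P(J|do(H)) = Σ_{E} P(J|H,E)·P(E).

P(J|do(H)): backdoor, adjust for {E}.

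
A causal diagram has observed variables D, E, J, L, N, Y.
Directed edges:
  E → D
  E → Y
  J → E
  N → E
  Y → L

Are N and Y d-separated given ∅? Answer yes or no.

Bayes-Ball from N | ∅ reaches {D,E,L,Y}.
Y ∈ reach(N|∅) ⇒ N ⊥̸ Y | ∅.

No — N and Y are d-connected given ∅.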